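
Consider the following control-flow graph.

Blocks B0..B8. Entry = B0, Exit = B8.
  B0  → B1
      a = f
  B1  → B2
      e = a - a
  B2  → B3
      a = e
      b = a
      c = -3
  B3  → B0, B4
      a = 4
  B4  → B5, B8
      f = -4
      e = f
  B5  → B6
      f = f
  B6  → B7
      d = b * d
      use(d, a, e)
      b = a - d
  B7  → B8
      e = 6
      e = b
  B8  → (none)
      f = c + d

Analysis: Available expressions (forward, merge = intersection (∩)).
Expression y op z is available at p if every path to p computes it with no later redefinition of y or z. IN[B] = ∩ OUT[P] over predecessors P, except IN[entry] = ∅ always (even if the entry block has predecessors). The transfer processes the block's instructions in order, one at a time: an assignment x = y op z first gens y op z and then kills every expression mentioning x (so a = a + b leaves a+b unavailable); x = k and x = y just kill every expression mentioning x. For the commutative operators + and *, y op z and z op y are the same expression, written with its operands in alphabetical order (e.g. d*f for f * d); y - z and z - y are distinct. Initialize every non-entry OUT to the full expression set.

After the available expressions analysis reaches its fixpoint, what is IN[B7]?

Per-block solution:
  B0:  IN={}  OUT={}
  B1:  IN={}  OUT={a-a}
  B2:  IN={a-a}  OUT={}
  B3:  IN={}  OUT={}
  B4:  IN={}  OUT={}
  B5:  IN={}  OUT={}
  B6:  IN={}  OUT={a-d}
  B7:  IN={a-d}  OUT={a-d}
  B8:  IN={}  OUT={c+d}

Merge at B7: IN[B7] = OUT[B6] = {a-d}

Answer: {a-d}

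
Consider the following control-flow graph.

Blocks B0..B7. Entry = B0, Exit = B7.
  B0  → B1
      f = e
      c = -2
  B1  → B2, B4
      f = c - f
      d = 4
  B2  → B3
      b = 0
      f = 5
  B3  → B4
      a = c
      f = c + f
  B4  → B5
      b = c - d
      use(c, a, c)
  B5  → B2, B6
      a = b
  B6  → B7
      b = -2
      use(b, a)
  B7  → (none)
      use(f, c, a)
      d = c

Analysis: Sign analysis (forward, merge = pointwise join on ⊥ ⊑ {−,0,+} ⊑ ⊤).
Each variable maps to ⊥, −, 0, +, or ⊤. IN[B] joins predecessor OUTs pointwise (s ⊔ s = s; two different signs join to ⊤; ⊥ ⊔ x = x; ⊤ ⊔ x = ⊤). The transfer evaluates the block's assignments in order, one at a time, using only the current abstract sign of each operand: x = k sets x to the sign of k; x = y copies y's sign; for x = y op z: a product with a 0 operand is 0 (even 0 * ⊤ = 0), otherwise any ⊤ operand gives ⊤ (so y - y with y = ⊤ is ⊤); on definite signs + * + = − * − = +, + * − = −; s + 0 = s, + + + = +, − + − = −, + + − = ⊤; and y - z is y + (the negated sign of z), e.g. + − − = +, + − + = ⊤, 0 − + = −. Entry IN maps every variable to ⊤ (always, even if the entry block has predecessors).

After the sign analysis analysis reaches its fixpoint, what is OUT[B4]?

Answer: {a: ⊤, b: -, c: -, d: +, e: ⊤, f: ⊤}

Trace:
Per-block solution:
  B0:  IN=(all ⊤)  OUT={c:-; rest ⊤}
  B1:  IN={c:-; rest ⊤}  OUT={c:-, d:+; rest ⊤}
  B2:  IN={c:-, d:+; rest ⊤}  OUT={b:0, c:-, d:+, f:+; rest ⊤}
  B3:  IN={b:0, c:-, d:+, f:+; rest ⊤}  OUT={a:-, b:0, c:-, d:+; rest ⊤}
  B4:  IN={c:-, d:+; rest ⊤}  OUT={b:-, c:-, d:+; rest ⊤}
  B5:  IN={b:-, c:-, d:+; rest ⊤}  OUT={a:-, b:-, c:-, d:+; rest ⊤}
  B6:  IN={a:-, b:-, c:-, d:+; rest ⊤}  OUT={a:-, b:-, c:-, d:+; rest ⊤}
  B7:  IN={a:-, b:-, c:-, d:+; rest ⊤}  OUT={a:-, b:-, c:-, d:-; rest ⊤}

Merge at B4: IN[B4] = OUT[B1] ⊔ OUT[B3] = {a: ⊤, b: ⊤, c: -, d: +, e: ⊤, f: ⊤}
Applying B4's transfer function to that IN value gives OUT[B4] (row B4 above).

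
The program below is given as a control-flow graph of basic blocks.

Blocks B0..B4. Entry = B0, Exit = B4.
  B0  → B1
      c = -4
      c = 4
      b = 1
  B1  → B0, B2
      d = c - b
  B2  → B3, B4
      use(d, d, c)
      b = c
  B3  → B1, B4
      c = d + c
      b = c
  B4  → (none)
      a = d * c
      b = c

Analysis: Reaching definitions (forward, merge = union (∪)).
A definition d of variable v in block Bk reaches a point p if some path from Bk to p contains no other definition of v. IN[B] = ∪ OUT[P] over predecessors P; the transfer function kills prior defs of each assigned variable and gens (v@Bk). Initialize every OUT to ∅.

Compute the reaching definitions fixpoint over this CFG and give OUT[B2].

Answer: {b@B2, c@B0, c@B3, d@B1}

Working:
Fixpoint table:
  B0: | IN={b@B0, b@B3, c@B0, c@B3, d@B1} | OUT={b@B0, c@B0, d@B1}
  B1: | IN={b@B0, b@B3, c@B0, c@B3, d@B1} | OUT={b@B0, b@B3, c@B0, c@B3, d@B1}
  B2: | IN={b@B0, b@B3, c@B0, c@B3, d@B1} | OUT={b@B2, c@B0, c@B3, d@B1}
  B3: | IN={b@B2, c@B0, c@B3, d@B1} | OUT={b@B3, c@B3, d@B1}
  B4: | IN={b@B2, b@B3, c@B0, c@B3, d@B1} | OUT={a@B4, b@B4, c@B0, c@B3, d@B1}

Merge at B2: IN[B2] = OUT[B1] = {b@B0, b@B3, c@B0, c@B3, d@B1}
Applying B2's transfer function to that IN value gives OUT[B2] (row B2 above).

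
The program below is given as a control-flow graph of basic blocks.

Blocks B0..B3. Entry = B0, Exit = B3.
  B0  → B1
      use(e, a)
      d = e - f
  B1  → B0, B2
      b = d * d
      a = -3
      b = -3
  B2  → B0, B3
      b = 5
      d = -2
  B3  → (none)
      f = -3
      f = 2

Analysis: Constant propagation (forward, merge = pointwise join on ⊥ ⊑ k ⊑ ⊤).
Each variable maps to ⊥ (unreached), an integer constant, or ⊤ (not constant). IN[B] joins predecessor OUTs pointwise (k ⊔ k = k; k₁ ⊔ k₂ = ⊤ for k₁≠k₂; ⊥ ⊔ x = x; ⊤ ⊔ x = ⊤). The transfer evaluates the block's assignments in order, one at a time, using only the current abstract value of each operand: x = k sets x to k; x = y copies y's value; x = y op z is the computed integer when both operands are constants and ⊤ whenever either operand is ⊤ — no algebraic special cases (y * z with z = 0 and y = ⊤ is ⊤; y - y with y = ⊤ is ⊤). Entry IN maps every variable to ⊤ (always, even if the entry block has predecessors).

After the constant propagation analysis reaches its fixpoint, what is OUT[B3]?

Answer: {a: -3, b: 5, c: ⊤, d: -2, e: ⊤, f: 2}

Working:
Per-block solution:
  B0:  IN=(all ⊤)  OUT=(all ⊤)
  B1:  IN=(all ⊤)  OUT={a:-3, b:-3; rest ⊤}
  B2:  IN={a:-3, b:-3; rest ⊤}  OUT={a:-3, b:5, d:-2; rest ⊤}
  B3:  IN={a:-3, b:5, d:-2; rest ⊤}  OUT={a:-3, b:5, d:-2, f:2; rest ⊤}

Merge at B3: IN[B3] = OUT[B2] = {a: -3, b: 5, c: ⊤, d: -2, e: ⊤, f: ⊤}
Applying B3's transfer function to that IN value gives OUT[B3] (row B3 above).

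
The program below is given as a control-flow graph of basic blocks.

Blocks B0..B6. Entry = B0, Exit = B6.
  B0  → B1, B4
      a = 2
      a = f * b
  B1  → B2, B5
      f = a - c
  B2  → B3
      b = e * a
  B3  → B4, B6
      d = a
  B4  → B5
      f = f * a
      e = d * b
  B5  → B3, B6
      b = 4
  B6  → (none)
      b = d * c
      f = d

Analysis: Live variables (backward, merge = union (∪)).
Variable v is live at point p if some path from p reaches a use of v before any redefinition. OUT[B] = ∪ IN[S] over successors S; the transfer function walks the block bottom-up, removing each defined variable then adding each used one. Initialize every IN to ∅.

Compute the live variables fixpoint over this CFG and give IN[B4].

Per-block solution:
  B0: | IN={b, c, d, e, f} | OUT={a, b, c, d, e, f}
  B1: | IN={a, c, d, e} | OUT={a, c, d, e, f}
  B2: | IN={a, c, e, f} | OUT={a, b, c, f}
  B3: | IN={a, b, c, f} | OUT={a, b, c, d, f}
  B4: | IN={a, b, c, d, f} | OUT={a, c, d, f}
  B5: | IN={a, c, d, f} | OUT={a, b, c, d, f}
  B6: | IN={c, d} | OUT={}

Merge at B4: OUT[B4] = IN[B5] = {a, c, d, f}
Applying B4's transfer function to that OUT value gives IN[B4] (row B4 above).

Answer: {a, b, c, d, f}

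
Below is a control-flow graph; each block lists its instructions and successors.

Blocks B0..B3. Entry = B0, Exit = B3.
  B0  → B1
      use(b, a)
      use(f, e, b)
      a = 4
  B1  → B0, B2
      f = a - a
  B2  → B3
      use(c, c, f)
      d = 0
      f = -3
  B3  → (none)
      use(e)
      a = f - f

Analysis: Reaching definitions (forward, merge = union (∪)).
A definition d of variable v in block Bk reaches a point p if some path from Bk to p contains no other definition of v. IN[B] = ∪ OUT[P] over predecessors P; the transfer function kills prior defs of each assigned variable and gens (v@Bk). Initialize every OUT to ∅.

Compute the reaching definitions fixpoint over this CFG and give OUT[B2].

Converged values:
  B0: | IN={a@B0, f@B1} | OUT={a@B0, f@B1}
  B1: | IN={a@B0, f@B1} | OUT={a@B0, f@B1}
  B2: | IN={a@B0, f@B1} | OUT={a@B0, d@B2, f@B2}
  B3: | IN={a@B0, d@B2, f@B2} | OUT={a@B3, d@B2, f@B2}

Merge at B2: IN[B2] = OUT[B1] = {a@B0, f@B1}
Applying B2's transfer function to that IN value gives OUT[B2] (row B2 above).

Answer: {a@B0, d@B2, f@B2}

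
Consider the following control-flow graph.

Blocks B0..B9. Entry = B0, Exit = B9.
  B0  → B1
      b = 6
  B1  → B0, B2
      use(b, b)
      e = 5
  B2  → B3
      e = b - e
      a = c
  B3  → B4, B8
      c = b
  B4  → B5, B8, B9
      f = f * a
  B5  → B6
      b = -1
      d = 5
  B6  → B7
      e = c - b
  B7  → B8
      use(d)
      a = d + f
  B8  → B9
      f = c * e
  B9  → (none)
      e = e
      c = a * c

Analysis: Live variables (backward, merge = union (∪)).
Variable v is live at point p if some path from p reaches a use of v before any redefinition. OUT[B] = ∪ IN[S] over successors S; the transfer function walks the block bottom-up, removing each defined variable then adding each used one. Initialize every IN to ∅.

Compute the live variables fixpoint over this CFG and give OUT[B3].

Converged values:
  B0:   IN={c, f}   OUT={b, c, f}
  B1:   IN={b, c, f}   OUT={b, c, e, f}
  B2:   IN={b, c, e, f}   OUT={a, b, e, f}
  B3:   IN={a, b, e, f}   OUT={a, c, e, f}
  B4:   IN={a, c, e, f}   OUT={a, c, e, f}
  B5:   IN={c, f}   OUT={b, c, d, f}
  B6:   IN={b, c, d, f}   OUT={c, d, e, f}
  B7:   IN={c, d, e, f}   OUT={a, c, e}
  B8:   IN={a, c, e}   OUT={a, c, e}
  B9:   IN={a, c, e}   OUT={}

Merge at B3: OUT[B3] = IN[B4] ⊔ IN[B8] = {a, c, e, f}

Answer: {a, c, e, f}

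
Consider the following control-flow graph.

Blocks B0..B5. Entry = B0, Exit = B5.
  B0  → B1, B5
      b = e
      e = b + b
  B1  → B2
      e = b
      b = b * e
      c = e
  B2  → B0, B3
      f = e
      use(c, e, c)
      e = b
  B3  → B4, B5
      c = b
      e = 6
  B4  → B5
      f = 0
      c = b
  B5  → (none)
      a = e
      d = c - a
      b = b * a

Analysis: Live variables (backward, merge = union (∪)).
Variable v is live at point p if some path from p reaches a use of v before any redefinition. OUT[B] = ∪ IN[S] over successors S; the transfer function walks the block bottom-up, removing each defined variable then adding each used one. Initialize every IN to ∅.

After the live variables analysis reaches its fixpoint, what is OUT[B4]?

Fixpoint table:
  B0:   IN={c, e}   OUT={b, c, e}
  B1:   IN={b}   OUT={b, c, e}
  B2:   IN={b, c, e}   OUT={b, c, e}
  B3:   IN={b}   OUT={b, c, e}
  B4:   IN={b, e}   OUT={b, c, e}
  B5:   IN={b, c, e}   OUT={}

Merge at B4: OUT[B4] = IN[B5] = {b, c, e}

Answer: {b, c, e}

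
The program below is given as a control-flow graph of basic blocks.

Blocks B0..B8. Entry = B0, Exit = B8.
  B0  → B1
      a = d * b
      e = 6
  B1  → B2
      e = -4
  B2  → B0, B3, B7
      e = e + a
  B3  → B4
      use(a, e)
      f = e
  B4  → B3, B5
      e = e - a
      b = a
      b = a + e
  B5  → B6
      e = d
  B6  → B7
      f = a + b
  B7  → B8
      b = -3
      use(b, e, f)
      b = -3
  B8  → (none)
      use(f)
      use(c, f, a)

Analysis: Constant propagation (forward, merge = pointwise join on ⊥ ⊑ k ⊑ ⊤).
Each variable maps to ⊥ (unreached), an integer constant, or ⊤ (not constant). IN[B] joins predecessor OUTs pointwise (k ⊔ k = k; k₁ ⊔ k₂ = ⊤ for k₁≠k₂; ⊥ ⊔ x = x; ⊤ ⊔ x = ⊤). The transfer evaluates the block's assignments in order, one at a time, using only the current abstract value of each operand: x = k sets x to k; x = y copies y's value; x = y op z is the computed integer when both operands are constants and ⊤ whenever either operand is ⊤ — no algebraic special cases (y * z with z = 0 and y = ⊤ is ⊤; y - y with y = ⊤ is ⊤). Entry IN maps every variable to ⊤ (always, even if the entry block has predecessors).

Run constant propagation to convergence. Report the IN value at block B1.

Per-block solution:
  B0:   IN=(all ⊤)   OUT={e:6; rest ⊤}
  B1:   IN={e:6; rest ⊤}   OUT={e:-4; rest ⊤}
  B2:   IN={e:-4; rest ⊤}   OUT=(all ⊤)
  B3:   IN=(all ⊤)   OUT=(all ⊤)
  B4:   IN=(all ⊤)   OUT=(all ⊤)
  B5:   IN=(all ⊤)   OUT=(all ⊤)
  B6:   IN=(all ⊤)   OUT=(all ⊤)
  B7:   IN=(all ⊤)   OUT={b:-3; rest ⊤}
  B8:   IN={b:-3; rest ⊤}   OUT={b:-3; rest ⊤}

Merge at B1: IN[B1] = OUT[B0] = {a: ⊤, b: ⊤, c: ⊤, d: ⊤, e: 6, f: ⊤}

Answer: {a: ⊤, b: ⊤, c: ⊤, d: ⊤, e: 6, f: ⊤}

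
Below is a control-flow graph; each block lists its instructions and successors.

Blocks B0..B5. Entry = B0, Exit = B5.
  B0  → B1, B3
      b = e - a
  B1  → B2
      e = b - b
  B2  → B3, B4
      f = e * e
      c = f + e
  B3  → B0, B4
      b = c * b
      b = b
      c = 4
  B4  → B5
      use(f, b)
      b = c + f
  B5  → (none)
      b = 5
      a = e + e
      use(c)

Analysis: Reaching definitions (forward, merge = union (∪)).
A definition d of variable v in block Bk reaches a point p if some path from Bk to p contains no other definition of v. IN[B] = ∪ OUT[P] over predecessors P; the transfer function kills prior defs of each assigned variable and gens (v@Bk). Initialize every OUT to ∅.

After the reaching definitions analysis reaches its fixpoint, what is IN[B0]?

Answer: {b@B3, c@B3, e@B1, f@B2}

Derivation:
Converged values:
  B0:   IN={b@B3, c@B3, e@B1, f@B2}   OUT={b@B0, c@B3, e@B1, f@B2}
  B1:   IN={b@B0, c@B3, e@B1, f@B2}   OUT={b@B0, c@B3, e@B1, f@B2}
  B2:   IN={b@B0, c@B3, e@B1, f@B2}   OUT={b@B0, c@B2, e@B1, f@B2}
  B3:   IN={b@B0, c@B2, c@B3, e@B1, f@B2}   OUT={b@B3, c@B3, e@B1, f@B2}
  B4:   IN={b@B0, b@B3, c@B2, c@B3, e@B1, f@B2}   OUT={b@B4, c@B2, c@B3, e@B1, f@B2}
  B5:   IN={b@B4, c@B2, c@B3, e@B1, f@B2}   OUT={a@B5, b@B5, c@B2, c@B3, e@B1, f@B2}

Merge at B0 (entry node, so the boundary value {} is joined with the incoming edge(s)): IN[B0] = {} ⊔ OUT[B3] = {b@B3, c@B3, e@B1, f@B2}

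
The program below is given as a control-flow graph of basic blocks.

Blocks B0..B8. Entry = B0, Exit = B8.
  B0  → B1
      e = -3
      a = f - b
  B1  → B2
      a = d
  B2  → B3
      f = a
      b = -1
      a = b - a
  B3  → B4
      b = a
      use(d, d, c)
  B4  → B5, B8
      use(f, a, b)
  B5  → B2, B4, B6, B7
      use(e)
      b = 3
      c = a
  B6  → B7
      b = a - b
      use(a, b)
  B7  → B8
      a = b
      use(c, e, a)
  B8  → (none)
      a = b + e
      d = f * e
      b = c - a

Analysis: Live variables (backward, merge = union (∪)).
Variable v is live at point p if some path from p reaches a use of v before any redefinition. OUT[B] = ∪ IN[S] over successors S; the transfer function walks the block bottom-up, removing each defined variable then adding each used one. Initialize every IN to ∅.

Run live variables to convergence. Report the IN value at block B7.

Fixpoint table:
  B0: | IN={b, c, d, f} | OUT={c, d, e}
  B1: | IN={c, d, e} | OUT={a, c, d, e}
  B2: | IN={a, c, d, e} | OUT={a, c, d, e, f}
  B3: | IN={a, c, d, e, f} | OUT={a, b, c, d, e, f}
  B4: | IN={a, b, c, d, e, f} | OUT={a, b, c, d, e, f}
  B5: | IN={a, d, e, f} | OUT={a, b, c, d, e, f}
  B6: | IN={a, b, c, e, f} | OUT={b, c, e, f}
  B7: | IN={b, c, e, f} | OUT={b, c, e, f}
  B8: | IN={b, c, e, f} | OUT={}

Merge at B7: OUT[B7] = IN[B8] = {b, c, e, f}
Applying B7's transfer function to that OUT value gives IN[B7] (row B7 above).

Answer: {b, c, e, f}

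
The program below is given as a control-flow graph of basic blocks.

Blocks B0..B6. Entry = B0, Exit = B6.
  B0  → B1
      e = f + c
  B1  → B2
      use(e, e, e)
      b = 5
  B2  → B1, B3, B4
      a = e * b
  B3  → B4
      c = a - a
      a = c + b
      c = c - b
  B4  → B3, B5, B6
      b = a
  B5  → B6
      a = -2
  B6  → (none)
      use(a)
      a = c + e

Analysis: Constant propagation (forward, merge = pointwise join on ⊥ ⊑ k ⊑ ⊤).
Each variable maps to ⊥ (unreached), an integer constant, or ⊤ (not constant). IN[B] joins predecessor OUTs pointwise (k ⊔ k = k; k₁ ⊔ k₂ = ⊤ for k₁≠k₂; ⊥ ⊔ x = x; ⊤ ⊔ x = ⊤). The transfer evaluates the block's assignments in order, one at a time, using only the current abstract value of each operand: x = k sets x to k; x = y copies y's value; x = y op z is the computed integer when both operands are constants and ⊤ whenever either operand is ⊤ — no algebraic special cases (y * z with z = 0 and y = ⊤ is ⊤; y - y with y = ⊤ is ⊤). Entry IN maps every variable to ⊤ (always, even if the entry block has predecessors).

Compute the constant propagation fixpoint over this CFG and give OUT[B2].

Answer: {a: ⊤, b: 5, c: ⊤, d: ⊤, e: ⊤, f: ⊤}

Trace:
Fixpoint table:
  B0:   IN=(all ⊤)   OUT=(all ⊤)
  B1:   IN=(all ⊤)   OUT={b:5; rest ⊤}
  B2:   IN={b:5; rest ⊤}   OUT={b:5; rest ⊤}
  B3:   IN=(all ⊤)   OUT=(all ⊤)
  B4:   IN=(all ⊤)   OUT=(all ⊤)
  B5:   IN=(all ⊤)   OUT={a:-2; rest ⊤}
  B6:   IN=(all ⊤)   OUT=(all ⊤)

Merge at B2: IN[B2] = OUT[B1] = {a: ⊤, b: 5, c: ⊤, d: ⊤, e: ⊤, f: ⊤}
Applying B2's transfer function to that IN value gives OUT[B2] (row B2 above).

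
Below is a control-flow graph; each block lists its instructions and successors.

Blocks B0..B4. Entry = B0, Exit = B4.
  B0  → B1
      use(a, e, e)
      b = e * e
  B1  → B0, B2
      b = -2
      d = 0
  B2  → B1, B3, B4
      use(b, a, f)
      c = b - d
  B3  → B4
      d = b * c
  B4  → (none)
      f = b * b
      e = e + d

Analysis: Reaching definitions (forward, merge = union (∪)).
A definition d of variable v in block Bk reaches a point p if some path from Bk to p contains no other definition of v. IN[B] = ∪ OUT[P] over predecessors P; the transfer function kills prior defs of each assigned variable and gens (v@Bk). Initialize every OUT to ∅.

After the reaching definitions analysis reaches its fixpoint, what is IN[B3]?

Converged values:
  B0:  IN={b@B1, c@B2, d@B1}  OUT={b@B0, c@B2, d@B1}
  B1:  IN={b@B0, b@B1, c@B2, d@B1}  OUT={b@B1, c@B2, d@B1}
  B2:  IN={b@B1, c@B2, d@B1}  OUT={b@B1, c@B2, d@B1}
  B3:  IN={b@B1, c@B2, d@B1}  OUT={b@B1, c@B2, d@B3}
  B4:  IN={b@B1, c@B2, d@B1, d@B3}  OUT={b@B1, c@B2, d@B1, d@B3, e@B4, f@B4}

Merge at B3: IN[B3] = OUT[B2] = {b@B1, c@B2, d@B1}

Answer: {b@B1, c@B2, d@B1}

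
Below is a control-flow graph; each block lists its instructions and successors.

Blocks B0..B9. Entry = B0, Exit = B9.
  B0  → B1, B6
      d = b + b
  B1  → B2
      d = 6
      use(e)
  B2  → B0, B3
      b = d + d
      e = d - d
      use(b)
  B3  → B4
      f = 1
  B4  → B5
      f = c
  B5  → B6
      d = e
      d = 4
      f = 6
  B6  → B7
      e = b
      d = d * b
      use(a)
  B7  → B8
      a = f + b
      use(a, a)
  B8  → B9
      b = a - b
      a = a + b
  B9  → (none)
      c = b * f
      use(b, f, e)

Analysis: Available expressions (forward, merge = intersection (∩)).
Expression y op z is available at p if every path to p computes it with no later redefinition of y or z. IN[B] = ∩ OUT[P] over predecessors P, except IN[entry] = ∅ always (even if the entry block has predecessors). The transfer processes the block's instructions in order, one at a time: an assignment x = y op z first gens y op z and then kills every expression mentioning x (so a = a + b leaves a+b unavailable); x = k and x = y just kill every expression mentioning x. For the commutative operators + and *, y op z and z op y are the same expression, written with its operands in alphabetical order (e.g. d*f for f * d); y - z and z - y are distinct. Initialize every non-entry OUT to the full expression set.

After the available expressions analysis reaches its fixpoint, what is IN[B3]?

Converged values:
  B0:  IN={}  OUT={b+b}
  B1:  IN={b+b}  OUT={b+b}
  B2:  IN={b+b}  OUT={d+d, d-d}
  B3:  IN={d+d, d-d}  OUT={d+d, d-d}
  B4:  IN={d+d, d-d}  OUT={d+d, d-d}
  B5:  IN={d+d, d-d}  OUT={}
  B6:  IN={}  OUT={}
  B7:  IN={}  OUT={b+f}
  B8:  IN={b+f}  OUT={}
  B9:  IN={}  OUT={b*f}

Merge at B3: IN[B3] = OUT[B2] = {d+d, d-d}

Answer: {d+d, d-d}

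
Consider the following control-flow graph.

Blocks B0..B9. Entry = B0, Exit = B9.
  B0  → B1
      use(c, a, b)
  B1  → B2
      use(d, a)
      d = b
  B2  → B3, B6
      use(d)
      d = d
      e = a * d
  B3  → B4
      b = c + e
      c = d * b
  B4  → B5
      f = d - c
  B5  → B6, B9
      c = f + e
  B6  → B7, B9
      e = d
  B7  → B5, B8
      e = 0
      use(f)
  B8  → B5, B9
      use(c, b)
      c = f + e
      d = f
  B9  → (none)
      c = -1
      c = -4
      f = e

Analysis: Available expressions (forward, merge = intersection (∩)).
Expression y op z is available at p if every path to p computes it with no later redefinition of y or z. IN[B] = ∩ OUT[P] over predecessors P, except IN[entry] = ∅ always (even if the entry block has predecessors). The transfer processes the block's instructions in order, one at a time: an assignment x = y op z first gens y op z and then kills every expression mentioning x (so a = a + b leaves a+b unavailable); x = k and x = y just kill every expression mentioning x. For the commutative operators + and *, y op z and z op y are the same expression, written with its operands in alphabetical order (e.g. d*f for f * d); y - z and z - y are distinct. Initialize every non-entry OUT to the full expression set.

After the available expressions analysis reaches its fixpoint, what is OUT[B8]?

Answer: {e+f}

Working:
Per-block solution:
  B0:  IN={}  OUT={}
  B1:  IN={}  OUT={}
  B2:  IN={}  OUT={a*d}
  B3:  IN={a*d}  OUT={a*d, b*d}
  B4:  IN={a*d, b*d}  OUT={a*d, b*d, d-c}
  B5:  IN={}  OUT={e+f}
  B6:  IN={}  OUT={}
  B7:  IN={}  OUT={}
  B8:  IN={}  OUT={e+f}
  B9:  IN={}  OUT={}

Merge at B8: IN[B8] = OUT[B7] = {}
Applying B8's transfer function to that IN value gives OUT[B8] (row B8 above).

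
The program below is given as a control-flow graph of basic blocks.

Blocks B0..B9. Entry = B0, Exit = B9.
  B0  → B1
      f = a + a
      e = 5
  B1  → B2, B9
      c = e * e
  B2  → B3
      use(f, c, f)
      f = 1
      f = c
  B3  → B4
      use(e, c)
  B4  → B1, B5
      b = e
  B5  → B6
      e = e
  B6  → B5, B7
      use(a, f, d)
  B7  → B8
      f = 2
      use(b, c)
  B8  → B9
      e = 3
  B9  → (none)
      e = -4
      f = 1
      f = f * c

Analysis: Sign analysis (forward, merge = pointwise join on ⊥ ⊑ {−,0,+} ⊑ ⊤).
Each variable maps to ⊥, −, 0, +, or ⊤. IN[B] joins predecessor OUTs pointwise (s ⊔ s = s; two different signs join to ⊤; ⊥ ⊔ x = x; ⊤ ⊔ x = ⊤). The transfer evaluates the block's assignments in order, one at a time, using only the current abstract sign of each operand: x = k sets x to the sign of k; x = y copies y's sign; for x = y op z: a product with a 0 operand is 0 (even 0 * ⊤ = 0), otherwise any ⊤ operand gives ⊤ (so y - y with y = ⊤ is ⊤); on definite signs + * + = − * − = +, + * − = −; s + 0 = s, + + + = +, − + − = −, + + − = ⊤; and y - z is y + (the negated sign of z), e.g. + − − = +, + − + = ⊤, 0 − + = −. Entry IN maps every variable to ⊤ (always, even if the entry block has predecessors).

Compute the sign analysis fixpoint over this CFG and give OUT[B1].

Answer: {a: ⊤, b: ⊤, c: +, d: ⊤, e: +, f: ⊤}

Trace:
Per-block solution:
  B0: | IN=(all ⊤) | OUT={e:+; rest ⊤}
  B1: | IN={e:+; rest ⊤} | OUT={c:+, e:+; rest ⊤}
  B2: | IN={c:+, e:+; rest ⊤} | OUT={c:+, e:+, f:+; rest ⊤}
  B3: | IN={c:+, e:+, f:+; rest ⊤} | OUT={c:+, e:+, f:+; rest ⊤}
  B4: | IN={c:+, e:+, f:+; rest ⊤} | OUT={b:+, c:+, e:+, f:+; rest ⊤}
  B5: | IN={b:+, c:+, e:+, f:+; rest ⊤} | OUT={b:+, c:+, e:+, f:+; rest ⊤}
  B6: | IN={b:+, c:+, e:+, f:+; rest ⊤} | OUT={b:+, c:+, e:+, f:+; rest ⊤}
  B7: | IN={b:+, c:+, e:+, f:+; rest ⊤} | OUT={b:+, c:+, e:+, f:+; rest ⊤}
  B8: | IN={b:+, c:+, e:+, f:+; rest ⊤} | OUT={b:+, c:+, e:+, f:+; rest ⊤}
  B9: | IN={c:+, e:+; rest ⊤} | OUT={c:+, e:-, f:+; rest ⊤}

Merge at B1: IN[B1] = OUT[B0] ⊔ OUT[B4] = {a: ⊤, b: ⊤, c: ⊤, d: ⊤, e: +, f: ⊤}
Applying B1's transfer function to that IN value gives OUT[B1] (row B1 above).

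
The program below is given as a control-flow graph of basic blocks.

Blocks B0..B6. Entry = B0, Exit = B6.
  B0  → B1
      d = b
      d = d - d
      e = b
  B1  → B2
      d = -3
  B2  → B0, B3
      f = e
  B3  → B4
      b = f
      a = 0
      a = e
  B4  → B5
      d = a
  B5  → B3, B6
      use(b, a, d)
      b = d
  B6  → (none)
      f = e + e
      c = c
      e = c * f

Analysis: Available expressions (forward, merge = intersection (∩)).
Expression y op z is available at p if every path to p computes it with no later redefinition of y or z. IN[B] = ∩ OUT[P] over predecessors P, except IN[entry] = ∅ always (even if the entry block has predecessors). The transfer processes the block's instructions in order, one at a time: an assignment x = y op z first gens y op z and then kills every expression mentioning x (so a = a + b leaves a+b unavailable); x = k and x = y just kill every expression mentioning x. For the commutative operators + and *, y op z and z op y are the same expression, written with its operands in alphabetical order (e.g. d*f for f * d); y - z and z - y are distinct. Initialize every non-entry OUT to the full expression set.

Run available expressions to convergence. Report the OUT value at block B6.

Fixpoint table:
  B0:   IN={}   OUT={}
  B1:   IN={}   OUT={}
  B2:   IN={}   OUT={}
  B3:   IN={}   OUT={}
  B4:   IN={}   OUT={}
  B5:   IN={}   OUT={}
  B6:   IN={}   OUT={c*f}

Merge at B6: IN[B6] = OUT[B5] = {}
Applying B6's transfer function to that IN value gives OUT[B6] (row B6 above).

Answer: {c*f}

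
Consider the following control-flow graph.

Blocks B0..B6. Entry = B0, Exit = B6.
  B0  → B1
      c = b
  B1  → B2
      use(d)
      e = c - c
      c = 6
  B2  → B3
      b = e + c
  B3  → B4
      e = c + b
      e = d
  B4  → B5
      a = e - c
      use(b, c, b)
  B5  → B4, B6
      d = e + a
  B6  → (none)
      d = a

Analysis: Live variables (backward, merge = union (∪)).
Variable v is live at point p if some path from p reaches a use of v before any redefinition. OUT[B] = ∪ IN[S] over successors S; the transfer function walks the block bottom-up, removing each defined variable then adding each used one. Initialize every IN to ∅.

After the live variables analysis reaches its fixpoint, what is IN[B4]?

Per-block solution:
  B0:   IN={b, d}   OUT={c, d}
  B1:   IN={c, d}   OUT={c, d, e}
  B2:   IN={c, d, e}   OUT={b, c, d}
  B3:   IN={b, c, d}   OUT={b, c, e}
  B4:   IN={b, c, e}   OUT={a, b, c, e}
  B5:   IN={a, b, c, e}   OUT={a, b, c, e}
  B6:   IN={a}   OUT={}

Merge at B4: OUT[B4] = IN[B5] = {a, b, c, e}
Applying B4's transfer function to that OUT value gives IN[B4] (row B4 above).

Answer: {b, c, e}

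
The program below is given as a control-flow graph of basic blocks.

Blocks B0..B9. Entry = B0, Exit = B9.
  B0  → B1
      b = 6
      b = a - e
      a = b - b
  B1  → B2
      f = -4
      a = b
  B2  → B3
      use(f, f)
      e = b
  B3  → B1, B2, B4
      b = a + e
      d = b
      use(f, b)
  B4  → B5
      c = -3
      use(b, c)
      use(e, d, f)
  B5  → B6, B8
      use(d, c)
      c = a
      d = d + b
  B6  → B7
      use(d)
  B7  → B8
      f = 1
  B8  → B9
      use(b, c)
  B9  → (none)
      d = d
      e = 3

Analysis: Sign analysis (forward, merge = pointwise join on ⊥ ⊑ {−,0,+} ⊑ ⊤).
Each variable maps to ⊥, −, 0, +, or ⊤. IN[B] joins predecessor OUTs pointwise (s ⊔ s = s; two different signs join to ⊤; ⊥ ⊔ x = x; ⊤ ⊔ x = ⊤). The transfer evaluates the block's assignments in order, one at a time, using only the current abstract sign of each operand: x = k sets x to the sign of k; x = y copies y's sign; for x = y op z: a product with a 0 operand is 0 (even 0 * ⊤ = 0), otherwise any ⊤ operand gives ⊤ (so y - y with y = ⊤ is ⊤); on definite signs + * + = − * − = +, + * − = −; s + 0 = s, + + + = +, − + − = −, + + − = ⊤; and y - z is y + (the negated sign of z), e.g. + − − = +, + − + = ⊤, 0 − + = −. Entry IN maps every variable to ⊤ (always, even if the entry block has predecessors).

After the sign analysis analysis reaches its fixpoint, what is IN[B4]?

Fixpoint table:
  B0:   IN=(all ⊤)   OUT=(all ⊤)
  B1:   IN=(all ⊤)   OUT={f:-; rest ⊤}
  B2:   IN={f:-; rest ⊤}   OUT={f:-; rest ⊤}
  B3:   IN={f:-; rest ⊤}   OUT={f:-; rest ⊤}
  B4:   IN={f:-; rest ⊤}   OUT={c:-, f:-; rest ⊤}
  B5:   IN={c:-, f:-; rest ⊤}   OUT={f:-; rest ⊤}
  B6:   IN={f:-; rest ⊤}   OUT={f:-; rest ⊤}
  B7:   IN={f:-; rest ⊤}   OUT={f:+; rest ⊤}
  B8:   IN=(all ⊤)   OUT=(all ⊤)
  B9:   IN=(all ⊤)   OUT={e:+; rest ⊤}

Merge at B4: IN[B4] = OUT[B3] = {a: ⊤, b: ⊤, c: ⊤, d: ⊤, e: ⊤, f: -}

Answer: {a: ⊤, b: ⊤, c: ⊤, d: ⊤, e: ⊤, f: -}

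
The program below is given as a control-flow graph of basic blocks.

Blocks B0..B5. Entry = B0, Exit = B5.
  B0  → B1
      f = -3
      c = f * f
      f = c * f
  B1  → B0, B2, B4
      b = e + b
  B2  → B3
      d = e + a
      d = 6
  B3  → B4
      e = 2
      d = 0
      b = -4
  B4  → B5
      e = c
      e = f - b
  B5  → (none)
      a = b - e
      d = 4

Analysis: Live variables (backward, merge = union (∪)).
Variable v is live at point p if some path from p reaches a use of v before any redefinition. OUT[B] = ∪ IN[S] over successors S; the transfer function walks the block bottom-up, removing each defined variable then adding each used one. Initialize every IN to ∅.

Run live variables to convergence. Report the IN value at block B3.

Converged values:
  B0: | IN={a, b, e} | OUT={a, b, c, e, f}
  B1: | IN={a, b, c, e, f} | OUT={a, b, c, e, f}
  B2: | IN={a, c, e, f} | OUT={c, f}
  B3: | IN={c, f} | OUT={b, c, f}
  B4: | IN={b, c, f} | OUT={b, e}
  B5: | IN={b, e} | OUT={}

Merge at B3: OUT[B3] = IN[B4] = {b, c, f}
Applying B3's transfer function to that OUT value gives IN[B3] (row B3 above).

Answer: {c, f}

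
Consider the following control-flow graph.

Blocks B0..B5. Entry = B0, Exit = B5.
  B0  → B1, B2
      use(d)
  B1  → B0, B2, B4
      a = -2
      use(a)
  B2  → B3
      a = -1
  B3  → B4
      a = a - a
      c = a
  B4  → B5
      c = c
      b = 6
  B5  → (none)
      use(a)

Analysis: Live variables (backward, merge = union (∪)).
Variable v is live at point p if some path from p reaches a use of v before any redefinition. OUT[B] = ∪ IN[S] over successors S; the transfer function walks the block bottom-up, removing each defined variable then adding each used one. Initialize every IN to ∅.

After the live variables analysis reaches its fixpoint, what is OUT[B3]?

Per-block solution:
  B0:   IN={c, d}   OUT={c, d}
  B1:   IN={c, d}   OUT={a, c, d}
  B2:   IN={}   OUT={a}
  B3:   IN={a}   OUT={a, c}
  B4:   IN={a, c}   OUT={a}
  B5:   IN={a}   OUT={}

Merge at B3: OUT[B3] = IN[B4] = {a, c}

Answer: {a, c}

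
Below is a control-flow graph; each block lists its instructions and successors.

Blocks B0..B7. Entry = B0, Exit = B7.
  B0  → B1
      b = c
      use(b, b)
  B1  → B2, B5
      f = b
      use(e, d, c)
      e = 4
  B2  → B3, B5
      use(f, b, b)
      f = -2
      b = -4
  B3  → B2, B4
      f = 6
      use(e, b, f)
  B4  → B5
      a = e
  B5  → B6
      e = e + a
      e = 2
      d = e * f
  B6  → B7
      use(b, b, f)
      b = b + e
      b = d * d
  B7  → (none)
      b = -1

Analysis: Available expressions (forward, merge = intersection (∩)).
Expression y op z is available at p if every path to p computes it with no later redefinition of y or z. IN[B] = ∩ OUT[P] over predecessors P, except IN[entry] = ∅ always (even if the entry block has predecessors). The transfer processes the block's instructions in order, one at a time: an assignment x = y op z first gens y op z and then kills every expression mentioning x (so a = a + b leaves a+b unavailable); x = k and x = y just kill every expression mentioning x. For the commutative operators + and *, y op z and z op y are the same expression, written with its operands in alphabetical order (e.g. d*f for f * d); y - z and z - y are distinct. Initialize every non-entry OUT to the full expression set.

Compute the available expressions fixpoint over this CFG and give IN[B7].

Answer: {d*d, e*f}

Trace:
Fixpoint table:
  B0:  IN={}  OUT={}
  B1:  IN={}  OUT={}
  B2:  IN={}  OUT={}
  B3:  IN={}  OUT={}
  B4:  IN={}  OUT={}
  B5:  IN={}  OUT={e*f}
  B6:  IN={e*f}  OUT={d*d, e*f}
  B7:  IN={d*d, e*f}  OUT={d*d, e*f}

Merge at B7: IN[B7] = OUT[B6] = {d*d, e*f}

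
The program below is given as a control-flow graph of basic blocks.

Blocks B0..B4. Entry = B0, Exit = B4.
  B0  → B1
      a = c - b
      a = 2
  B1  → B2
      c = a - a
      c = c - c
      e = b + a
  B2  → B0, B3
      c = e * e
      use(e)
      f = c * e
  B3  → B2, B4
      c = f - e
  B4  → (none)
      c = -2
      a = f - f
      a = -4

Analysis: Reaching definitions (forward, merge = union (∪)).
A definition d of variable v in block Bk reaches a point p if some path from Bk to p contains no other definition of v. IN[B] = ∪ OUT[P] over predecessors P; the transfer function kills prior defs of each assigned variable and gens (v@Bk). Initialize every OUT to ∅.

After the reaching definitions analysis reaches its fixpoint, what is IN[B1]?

Per-block solution:
  B0:   IN={a@B0, c@B2, e@B1, f@B2}   OUT={a@B0, c@B2, e@B1, f@B2}
  B1:   IN={a@B0, c@B2, e@B1, f@B2}   OUT={a@B0, c@B1, e@B1, f@B2}
  B2:   IN={a@B0, c@B1, c@B3, e@B1, f@B2}   OUT={a@B0, c@B2, e@B1, f@B2}
  B3:   IN={a@B0, c@B2, e@B1, f@B2}   OUT={a@B0, c@B3, e@B1, f@B2}
  B4:   IN={a@B0, c@B3, e@B1, f@B2}   OUT={a@B4, c@B4, e@B1, f@B2}

Merge at B1: IN[B1] = OUT[B0] = {a@B0, c@B2, e@B1, f@B2}

Answer: {a@B0, c@B2, e@B1, f@B2}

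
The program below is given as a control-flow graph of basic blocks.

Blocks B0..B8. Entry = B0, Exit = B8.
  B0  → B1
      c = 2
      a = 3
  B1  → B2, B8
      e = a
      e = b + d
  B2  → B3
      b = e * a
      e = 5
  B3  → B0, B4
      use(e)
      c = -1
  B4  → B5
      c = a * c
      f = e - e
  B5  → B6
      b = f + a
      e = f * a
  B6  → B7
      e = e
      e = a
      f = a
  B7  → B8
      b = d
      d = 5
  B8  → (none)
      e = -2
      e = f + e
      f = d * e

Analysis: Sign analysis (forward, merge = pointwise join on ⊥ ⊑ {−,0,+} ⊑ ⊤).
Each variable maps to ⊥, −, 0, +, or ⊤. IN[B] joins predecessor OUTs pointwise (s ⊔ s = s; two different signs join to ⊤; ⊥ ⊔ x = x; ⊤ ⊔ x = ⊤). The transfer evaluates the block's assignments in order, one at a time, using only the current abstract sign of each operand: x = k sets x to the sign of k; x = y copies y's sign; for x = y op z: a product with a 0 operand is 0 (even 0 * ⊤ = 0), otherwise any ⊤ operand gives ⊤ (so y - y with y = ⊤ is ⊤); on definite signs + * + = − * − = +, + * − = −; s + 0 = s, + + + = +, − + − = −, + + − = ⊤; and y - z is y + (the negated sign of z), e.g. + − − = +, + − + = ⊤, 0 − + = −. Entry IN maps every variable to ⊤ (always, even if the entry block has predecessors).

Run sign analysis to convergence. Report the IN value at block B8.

Fixpoint table:
  B0:  IN=(all ⊤)  OUT={a:+, c:+; rest ⊤}
  B1:  IN={a:+, c:+; rest ⊤}  OUT={a:+, c:+; rest ⊤}
  B2:  IN={a:+, c:+; rest ⊤}  OUT={a:+, c:+, e:+; rest ⊤}
  B3:  IN={a:+, c:+, e:+; rest ⊤}  OUT={a:+, c:-, e:+; rest ⊤}
  B4:  IN={a:+, c:-, e:+; rest ⊤}  OUT={a:+, c:-, e:+; rest ⊤}
  B5:  IN={a:+, c:-, e:+; rest ⊤}  OUT={a:+, c:-; rest ⊤}
  B6:  IN={a:+, c:-; rest ⊤}  OUT={a:+, c:-, e:+, f:+; rest ⊤}
  B7:  IN={a:+, c:-, e:+, f:+; rest ⊤}  OUT={a:+, c:-, d:+, e:+, f:+; rest ⊤}
  B8:  IN={a:+; rest ⊤}  OUT={a:+; rest ⊤}

Merge at B8: IN[B8] = OUT[B1] ⊔ OUT[B7] = {a: +, b: ⊤, c: ⊤, d: ⊤, e: ⊤, f: ⊤}

Answer: {a: +, b: ⊤, c: ⊤, d: ⊤, e: ⊤, f: ⊤}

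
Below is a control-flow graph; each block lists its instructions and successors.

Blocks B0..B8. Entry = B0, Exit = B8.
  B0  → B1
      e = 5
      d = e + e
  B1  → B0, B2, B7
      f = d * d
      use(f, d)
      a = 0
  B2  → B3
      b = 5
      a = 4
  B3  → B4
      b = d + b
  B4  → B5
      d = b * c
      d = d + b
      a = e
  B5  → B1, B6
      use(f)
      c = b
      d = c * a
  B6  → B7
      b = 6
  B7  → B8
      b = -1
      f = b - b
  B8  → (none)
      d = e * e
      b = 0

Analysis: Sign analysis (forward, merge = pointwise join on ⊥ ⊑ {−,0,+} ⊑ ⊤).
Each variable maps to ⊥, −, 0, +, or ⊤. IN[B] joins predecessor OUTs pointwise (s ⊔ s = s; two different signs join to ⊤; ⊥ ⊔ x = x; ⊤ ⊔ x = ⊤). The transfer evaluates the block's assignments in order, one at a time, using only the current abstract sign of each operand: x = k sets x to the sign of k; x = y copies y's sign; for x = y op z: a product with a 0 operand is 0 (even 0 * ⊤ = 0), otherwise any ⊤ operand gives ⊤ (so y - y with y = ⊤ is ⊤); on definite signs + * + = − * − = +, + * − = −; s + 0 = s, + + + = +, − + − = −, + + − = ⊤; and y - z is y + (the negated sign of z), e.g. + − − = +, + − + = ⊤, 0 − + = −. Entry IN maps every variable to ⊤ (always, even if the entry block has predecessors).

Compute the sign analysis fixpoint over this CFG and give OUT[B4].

Fixpoint table:
  B0:  IN=(all ⊤)  OUT={d:+, e:+; rest ⊤}
  B1:  IN={d:+, e:+; rest ⊤}  OUT={a:0, d:+, e:+, f:+; rest ⊤}
  B2:  IN={a:0, d:+, e:+, f:+; rest ⊤}  OUT={a:+, b:+, d:+, e:+, f:+; rest ⊤}
  B3:  IN={a:+, b:+, d:+, e:+, f:+; rest ⊤}  OUT={a:+, b:+, d:+, e:+, f:+; rest ⊤}
  B4:  IN={a:+, b:+, d:+, e:+, f:+; rest ⊤}  OUT={a:+, b:+, e:+, f:+; rest ⊤}
  B5:  IN={a:+, b:+, e:+, f:+; rest ⊤}  OUT={a:+, b:+, c:+, d:+, e:+, f:+; rest ⊤}
  B6:  IN={a:+, b:+, c:+, d:+, e:+, f:+; rest ⊤}  OUT={a:+, b:+, c:+, d:+, e:+, f:+; rest ⊤}
  B7:  IN={d:+, e:+, f:+; rest ⊤}  OUT={b:-, d:+, e:+; rest ⊤}
  B8:  IN={b:-, d:+, e:+; rest ⊤}  OUT={b:0, d:+, e:+; rest ⊤}

Merge at B4: IN[B4] = OUT[B3] = {a: +, b: +, c: ⊤, d: +, e: +, f: +}
Applying B4's transfer function to that IN value gives OUT[B4] (row B4 above).

Answer: {a: +, b: +, c: ⊤, d: ⊤, e: +, f: +}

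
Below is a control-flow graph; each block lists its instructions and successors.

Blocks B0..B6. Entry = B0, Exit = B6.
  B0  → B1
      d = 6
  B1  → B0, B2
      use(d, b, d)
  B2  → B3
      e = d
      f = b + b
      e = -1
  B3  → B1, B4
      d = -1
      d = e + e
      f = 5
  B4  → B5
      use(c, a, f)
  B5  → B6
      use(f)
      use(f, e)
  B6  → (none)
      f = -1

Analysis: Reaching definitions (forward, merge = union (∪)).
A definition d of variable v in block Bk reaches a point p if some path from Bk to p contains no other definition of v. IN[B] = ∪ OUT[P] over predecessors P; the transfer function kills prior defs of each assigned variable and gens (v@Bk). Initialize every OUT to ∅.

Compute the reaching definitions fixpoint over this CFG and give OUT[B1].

Answer: {d@B0, d@B3, e@B2, f@B3}

Working:
Converged values:
  B0:  IN={d@B0, d@B3, e@B2, f@B3}  OUT={d@B0, e@B2, f@B3}
  B1:  IN={d@B0, d@B3, e@B2, f@B3}  OUT={d@B0, d@B3, e@B2, f@B3}
  B2:  IN={d@B0, d@B3, e@B2, f@B3}  OUT={d@B0, d@B3, e@B2, f@B2}
  B3:  IN={d@B0, d@B3, e@B2, f@B2}  OUT={d@B3, e@B2, f@B3}
  B4:  IN={d@B3, e@B2, f@B3}  OUT={d@B3, e@B2, f@B3}
  B5:  IN={d@B3, e@B2, f@B3}  OUT={d@B3, e@B2, f@B3}
  B6:  IN={d@B3, e@B2, f@B3}  OUT={d@B3, e@B2, f@B6}

Merge at B1: IN[B1] = OUT[B0] ⊔ OUT[B3] = {d@B0, d@B3, e@B2, f@B3}
Applying B1's transfer function to that IN value gives OUT[B1] (row B1 above).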